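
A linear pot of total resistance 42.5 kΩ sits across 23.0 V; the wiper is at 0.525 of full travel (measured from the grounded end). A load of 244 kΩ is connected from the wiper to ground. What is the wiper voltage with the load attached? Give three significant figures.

V ≈ 11.6 V

The wiper splits the pot into (1−α)R = 20.19 kΩ above and αR = 22.31 kΩ below.
Lower section ‖ load = 20.44 kΩ.
V_wiper = 23.0 × 20.44/(20.19 + 20.44) = 11.6 V.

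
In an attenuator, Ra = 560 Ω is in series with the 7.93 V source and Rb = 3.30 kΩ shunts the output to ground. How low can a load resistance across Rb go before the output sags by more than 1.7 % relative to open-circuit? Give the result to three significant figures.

Output resistance R_th = Ra‖Rb = (560 × 3300)/3860 = 478.8 Ω.
The fractional drop is R_th/(R_th + R_L); requiring this ≤ 0.0170 gives R_L ≥ R_th(1/0.0170 − 1) = 478.8 × 57.82 = 27.7 kΩ.

R_L(min) ≈ 27.7 kΩ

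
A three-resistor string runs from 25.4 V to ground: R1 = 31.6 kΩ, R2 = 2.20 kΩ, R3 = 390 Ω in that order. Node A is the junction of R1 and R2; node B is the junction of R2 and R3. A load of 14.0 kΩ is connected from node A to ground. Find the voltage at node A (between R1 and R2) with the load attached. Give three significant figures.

V ≈ 1.64 V

Below node A the series string R2+R3 = 2590 Ω sits in parallel with the 14000 Ω load: 2186 Ω.
V_A = 25.4 × 2186/(31600 + 2186) = 1.64 V.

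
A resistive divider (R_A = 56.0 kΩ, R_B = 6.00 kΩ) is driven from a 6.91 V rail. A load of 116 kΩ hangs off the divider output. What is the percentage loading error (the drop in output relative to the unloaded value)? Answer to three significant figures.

4.46 %

The divider's output (Thévenin) resistance is R_A‖R_B = 5.419 kΩ.
Fractional drop under load = R_th/(R_th + R_L) = 5.419 / (5.419 + 116) = 0.04463.
So the output falls by 4.46 %.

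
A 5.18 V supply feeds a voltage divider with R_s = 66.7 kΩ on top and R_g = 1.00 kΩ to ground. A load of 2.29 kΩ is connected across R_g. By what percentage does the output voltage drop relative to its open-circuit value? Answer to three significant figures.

30.1 %

The divider's output (Thévenin) resistance is R_s‖R_g = 0.9852 kΩ.
Fractional drop under load = R_th/(R_th + R_L) = 0.9852 / (0.9852 + 2.29) = 0.3008.
So the output falls by 30.1 %.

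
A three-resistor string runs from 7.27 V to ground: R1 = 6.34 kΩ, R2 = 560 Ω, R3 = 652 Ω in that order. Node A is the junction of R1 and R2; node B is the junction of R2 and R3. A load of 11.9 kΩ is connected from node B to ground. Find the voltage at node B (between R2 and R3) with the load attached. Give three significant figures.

At node B, R3 is in parallel with the load: R3‖R_L = 618.1 Ω.
Below node A the resistance is R2 + (R3‖R_L) = 1178 Ω, so V_A = 7.27 × 1178/7518 = 1.139 V.
Then V_B = V_A × (R3‖R_L)/(R2 + R3‖R_L) = 1.139 × 618.1/1178 = 0.598 V.

V ≈ 0.598 V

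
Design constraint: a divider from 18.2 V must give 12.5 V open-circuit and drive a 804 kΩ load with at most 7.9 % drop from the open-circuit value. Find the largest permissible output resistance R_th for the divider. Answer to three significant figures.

Loading drop = R_th/(R_th + R_L) ≤ 0.0790, so R_th ≤ R_L · ε/(1−ε) = 804 kΩ × 0.0790/0.9210 = 69.0 kΩ.
(Any R1, R2 with R2/(R1+R2) = 0.687 and R1‖R2 ≤ 69.0 kΩ will meet the spec.)

R_th ≤ 69.0 kΩ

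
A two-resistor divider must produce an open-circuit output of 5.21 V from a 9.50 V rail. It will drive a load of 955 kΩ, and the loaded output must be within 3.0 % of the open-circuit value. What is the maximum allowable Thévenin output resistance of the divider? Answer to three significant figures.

Loading drop = R_th/(R_th + R_L) ≤ 0.0300, so R_th ≤ R_L · ε/(1−ε) = 955 kΩ × 0.0300/0.9700 = 29.5 kΩ.
(Any R1, R2 with R2/(R1+R2) = 0.548 and R1‖R2 ≤ 29.5 kΩ will meet the spec.)

R_th ≤ 29.5 kΩ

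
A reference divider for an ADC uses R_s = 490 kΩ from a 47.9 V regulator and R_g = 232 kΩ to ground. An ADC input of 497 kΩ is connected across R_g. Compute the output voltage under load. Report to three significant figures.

The load sits in parallel with R_g: R_g‖R_L = (232 × 497) / (232 + 497) = 158.2 kΩ.
V_out = 47.9 × 158.2 / (490 + 158.2) = 47.9 × 158.2/648.2 = 11.7 V.
(Unloaded it would have been 15.4 V.)

V_out ≈ 11.7 V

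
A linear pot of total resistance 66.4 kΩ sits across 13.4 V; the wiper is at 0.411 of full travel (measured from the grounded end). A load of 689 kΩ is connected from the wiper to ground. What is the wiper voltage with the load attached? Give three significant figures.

The wiper splits the pot into (1−α)R = 39.11 kΩ above and αR = 27.29 kΩ below.
Lower section ‖ load = 26.25 kΩ.
V_wiper = 13.4 × 26.25/(39.11 + 26.25) = 5.38 V.

V ≈ 5.38 V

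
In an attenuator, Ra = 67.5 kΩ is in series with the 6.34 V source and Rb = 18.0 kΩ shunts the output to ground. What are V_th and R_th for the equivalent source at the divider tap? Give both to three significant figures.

V_th is the open-circuit tap voltage: 6.34 × 18.0/(67.5 + 18.0) = 1.33 V.
With the supply zeroed, Ra and Rb appear in parallel from the tap: R_th = Ra‖Rb = (67.5 × 18.0)/85.50 = 14.2 kΩ.

V_th = 1.33 V, R_th = 14.2 kΩ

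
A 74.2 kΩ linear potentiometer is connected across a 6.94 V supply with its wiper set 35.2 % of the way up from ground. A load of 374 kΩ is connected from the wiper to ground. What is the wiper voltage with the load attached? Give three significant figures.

The wiper splits the pot into (1−α)R = 48.08 kΩ above and αR = 26.12 kΩ below.
Lower section ‖ load = 24.41 kΩ.
V_wiper = 6.94 × 24.41/(48.08 + 24.41) = 2.34 V.

V ≈ 2.34 V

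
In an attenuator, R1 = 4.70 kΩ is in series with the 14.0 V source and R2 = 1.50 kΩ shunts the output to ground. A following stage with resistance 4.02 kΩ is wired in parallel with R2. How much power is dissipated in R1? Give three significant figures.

Total resistance from the source is R1 + (R2‖R_L) = 5.792 kΩ, so I = 14.0/5.792 kΩ = 2.417 mA.
P = I²·R1 = (2.417 mA)² × 4.70 kΩ = 27.5 mW.

P ≈ 27.5 mW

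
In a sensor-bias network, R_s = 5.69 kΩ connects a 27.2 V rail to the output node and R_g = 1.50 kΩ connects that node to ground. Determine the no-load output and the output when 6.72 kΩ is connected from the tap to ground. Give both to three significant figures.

Unloaded: 5.67 V; loaded: 4.82 V

Open-circuit: V = 27.2 × 1.50/(5.69 + 1.50) = 5.67 V.
With the load, R_g becomes R_g‖R_L = 1.226 kΩ, so V = 27.2 × 1.226/6.916 = 4.82 V.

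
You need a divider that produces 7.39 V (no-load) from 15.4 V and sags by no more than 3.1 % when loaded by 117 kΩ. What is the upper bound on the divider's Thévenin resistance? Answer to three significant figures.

Loading drop = R_th/(R_th + R_L) ≤ 0.0310, so R_th ≤ R_L · ε/(1−ε) = 117 kΩ × 0.0310/0.9690 = 3.74 kΩ.

R_th ≤ 3.74 kΩ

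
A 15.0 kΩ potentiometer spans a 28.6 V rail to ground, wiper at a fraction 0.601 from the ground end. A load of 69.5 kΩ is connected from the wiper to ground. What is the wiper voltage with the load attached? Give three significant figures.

The wiper splits the pot into (1−α)R = 5.985 kΩ above and αR = 9.015 kΩ below.
Lower section ‖ load = 7.980 kΩ.
V_wiper = 28.6 × 7.980/(5.985 + 7.980) = 16.3 V.

V ≈ 16.3 V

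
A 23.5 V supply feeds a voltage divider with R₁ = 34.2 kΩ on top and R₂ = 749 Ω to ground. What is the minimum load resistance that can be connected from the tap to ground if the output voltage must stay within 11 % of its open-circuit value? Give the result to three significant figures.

Output resistance R_th = R₁‖R₂ = (34200 × 749)/34950 = 732.9 Ω.
The fractional drop is R_th/(R_th + R_L); requiring this ≤ 0.110 gives R_L ≥ R_th(1/0.110 − 1) = 732.9 × 8.091 = 5.93 kΩ.

R_L(min) ≈ 5.93 kΩ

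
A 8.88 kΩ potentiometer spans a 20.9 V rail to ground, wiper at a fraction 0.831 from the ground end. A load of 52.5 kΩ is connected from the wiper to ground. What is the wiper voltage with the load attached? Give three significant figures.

V ≈ 17.0 V

The wiper splits the pot into (1−α)R = 1.501 kΩ above and αR = 7.379 kΩ below.
Lower section ‖ load = 6.470 kΩ.
V_wiper = 20.9 × 6.470/(1.501 + 6.470) = 17.0 V.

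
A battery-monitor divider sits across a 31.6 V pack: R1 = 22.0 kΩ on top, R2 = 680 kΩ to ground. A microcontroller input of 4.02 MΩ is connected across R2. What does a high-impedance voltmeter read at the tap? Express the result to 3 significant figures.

V_out ≈ 30.4 V

The load sits in parallel with R2: R2‖R_L = (680 × 4020) / (680 + 4020) = 581.6 kΩ.
V_out = 31.6 × 581.6 / (22.0 + 581.6) = 31.6 × 581.6/603.6 = 30.4 V.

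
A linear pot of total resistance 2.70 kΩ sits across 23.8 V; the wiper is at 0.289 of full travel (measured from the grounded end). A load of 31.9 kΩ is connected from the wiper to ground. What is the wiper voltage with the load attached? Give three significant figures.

The wiper splits the pot into (1−α)R = 1920 Ω above and αR = 780.3 Ω below.
Lower section ‖ load = 761.7 Ω.
V_wiper = 23.8 × 761.7/(1920 + 761.7) = 6.76 V.

V ≈ 6.76 V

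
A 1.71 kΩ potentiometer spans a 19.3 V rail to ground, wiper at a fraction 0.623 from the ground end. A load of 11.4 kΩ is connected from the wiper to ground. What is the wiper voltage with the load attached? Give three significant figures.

V ≈ 11.6 V

The wiper splits the pot into (1−α)R = 644.7 Ω above and αR = 1065 Ω below.
Lower section ‖ load = 974.3 Ω.
V_wiper = 19.3 × 974.3/(644.7 + 974.3) = 11.6 V.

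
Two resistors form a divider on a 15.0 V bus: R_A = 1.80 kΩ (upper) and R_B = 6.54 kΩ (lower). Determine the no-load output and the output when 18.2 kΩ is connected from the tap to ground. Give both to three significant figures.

Unloaded: 11.8 V; loaded: 10.9 V

Open-circuit: V = 15.0 × 6.54/(1.80 + 6.54) = 11.8 V.
With the load, R_B becomes R_B‖R_L = 4.811 kΩ, so V = 15.0 × 4.811/6.611 = 10.9 V.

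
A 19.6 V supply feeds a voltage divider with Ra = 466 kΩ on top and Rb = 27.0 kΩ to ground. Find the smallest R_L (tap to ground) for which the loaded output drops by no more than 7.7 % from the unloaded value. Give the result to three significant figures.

R_L(min) ≈ 306 kΩ

Output resistance R_th = Ra‖Rb = (466 × 27.0)/493.0 = 25.52 kΩ.
The fractional drop is R_th/(R_th + R_L); requiring this ≤ 0.0770 gives R_L ≥ R_th(1/0.0770 − 1) = 25.52 × 11.99 = 306 kΩ.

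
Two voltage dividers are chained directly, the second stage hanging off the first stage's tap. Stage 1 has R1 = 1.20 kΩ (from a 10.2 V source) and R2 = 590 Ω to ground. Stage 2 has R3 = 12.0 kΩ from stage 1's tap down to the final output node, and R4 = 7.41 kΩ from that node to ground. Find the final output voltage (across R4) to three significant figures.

Stage 2 presents R3+R4 = 19410 Ω as a load on stage 1's tap.
Stage 1's lower leg becomes R2‖(R3+R4) = 572.6 Ω, so V_mid = 10.2 × 572.6/1773 = 3.295 V.
Stage 2 is itself unloaded: V_out = V_mid × R4/(R3+R4) = 3.295 × 7410/19410 = 1.26 V.

V_out ≈ 1.26 V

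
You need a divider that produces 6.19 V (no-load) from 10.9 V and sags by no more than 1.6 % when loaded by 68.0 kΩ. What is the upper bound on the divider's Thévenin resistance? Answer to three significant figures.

R_th ≤ 1.11 kΩ

Loading drop = R_th/(R_th + R_L) ≤ 0.0160, so R_th ≤ R_L · ε/(1−ε) = 68.0 kΩ × 0.0160/0.9840 = 1.11 kΩ.
(Any R1, R2 with R2/(R1+R2) = 0.568 and R1‖R2 ≤ 1.11 kΩ will meet the spec.)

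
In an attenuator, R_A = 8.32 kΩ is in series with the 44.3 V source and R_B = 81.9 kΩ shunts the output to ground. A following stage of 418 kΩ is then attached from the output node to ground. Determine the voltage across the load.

V_out ≈ 39.5 V

The load sits in parallel with R_B: R_B‖R_L = (81.9 × 418) / (81.9 + 418) = 68.48 kΩ.
V_out = 44.3 × 68.48 / (8.32 + 68.48) = 44.3 × 68.48/76.80 = 39.5 V.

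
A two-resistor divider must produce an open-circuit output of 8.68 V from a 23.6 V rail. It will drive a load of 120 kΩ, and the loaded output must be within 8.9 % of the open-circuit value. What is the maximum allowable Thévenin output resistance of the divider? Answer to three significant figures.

R_th ≤ 11.7 kΩ

Loading drop = R_th/(R_th + R_L) ≤ 0.0890, so R_th ≤ R_L · ε/(1−ε) = 120 kΩ × 0.0890/0.9110 = 11.7 kΩ.
(Any R1, R2 with R2/(R1+R2) = 0.368 and R1‖R2 ≤ 11.7 kΩ will meet the spec.)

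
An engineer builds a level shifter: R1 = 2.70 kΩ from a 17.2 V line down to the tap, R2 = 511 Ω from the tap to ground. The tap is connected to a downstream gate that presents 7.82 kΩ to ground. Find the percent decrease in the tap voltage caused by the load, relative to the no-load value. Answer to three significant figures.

The divider's output (Thévenin) resistance is R1‖R2 = 429.7 Ω.
Fractional drop under load = R_th/(R_th + R_L) = 429.7 / (429.7 + 7820) = 0.05208.
So the output falls by 5.21 %.

5.21 %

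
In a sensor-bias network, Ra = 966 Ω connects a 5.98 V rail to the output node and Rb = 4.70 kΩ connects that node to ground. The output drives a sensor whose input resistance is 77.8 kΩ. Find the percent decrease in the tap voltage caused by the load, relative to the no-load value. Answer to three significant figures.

1.02 %

The divider's output (Thévenin) resistance is Ra‖Rb = 801.3 Ω.
Fractional drop under load = R_th/(R_th + R_L) = 801.3 / (801.3 + 77800) = 0.01019.
So the output falls by 1.02 %.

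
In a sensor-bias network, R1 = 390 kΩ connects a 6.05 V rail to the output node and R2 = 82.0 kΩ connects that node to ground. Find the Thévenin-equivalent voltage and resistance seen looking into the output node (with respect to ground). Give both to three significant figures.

V_th is the open-circuit tap voltage: 6.05 × 82.0/(390 + 82.0) = 1.05 V.
With the supply zeroed, R1 and R2 appear in parallel from the tap: R_th = R1‖R2 = (390 × 82.0)/472.0 = 67.8 kΩ.

V_th = 1.05 V, R_th = 67.8 kΩ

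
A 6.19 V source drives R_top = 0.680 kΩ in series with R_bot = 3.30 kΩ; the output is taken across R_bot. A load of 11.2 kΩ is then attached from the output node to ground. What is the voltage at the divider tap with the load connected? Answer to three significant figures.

The load sits in parallel with R_bot: R_bot‖R_L = (3300 × 11200) / (3300 + 11200) = 2549 Ω.
V_out = 6.19 × 2549 / (680 + 2549) = 6.19 × 2549/3229 = 4.89 V.

V_out ≈ 4.89 V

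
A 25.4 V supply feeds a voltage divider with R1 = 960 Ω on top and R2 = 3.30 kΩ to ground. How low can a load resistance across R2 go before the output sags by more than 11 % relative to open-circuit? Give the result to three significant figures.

R_L(min) ≈ 6.02 kΩ

Output resistance R_th = R1‖R2 = (960 × 3300)/4260 = 743.7 Ω.
The fractional drop is R_th/(R_th + R_L); requiring this ≤ 0.110 gives R_L ≥ R_th(1/0.110 − 1) = 743.7 × 8.091 = 6.02 kΩ.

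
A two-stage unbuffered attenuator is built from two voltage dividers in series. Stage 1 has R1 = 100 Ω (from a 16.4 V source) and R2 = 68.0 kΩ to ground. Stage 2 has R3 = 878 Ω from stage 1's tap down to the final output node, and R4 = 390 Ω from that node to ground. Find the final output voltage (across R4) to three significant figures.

Stage 2 presents R3+R4 = 1268 Ω as a load on stage 1's tap.
Stage 1's lower leg becomes R2‖(R3+R4) = 1245 Ω, so V_mid = 16.4 × 1245/1345 = 15.18 V.
Stage 2 is itself unloaded: V_out = V_mid × R4/(R3+R4) = 15.18 × 390/1268 = 4.67 V.

V_out ≈ 4.67 V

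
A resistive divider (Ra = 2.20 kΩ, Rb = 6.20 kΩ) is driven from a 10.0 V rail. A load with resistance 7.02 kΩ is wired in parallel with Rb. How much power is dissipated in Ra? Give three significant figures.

Total resistance from the source is Ra + (Rb‖R_L) = 5.492 kΩ, so I = 10.0/5.492 kΩ = 1.821 mA.
P = I²·Ra = (1.821 mA)² × 2.20 kΩ = 7.29 mW.

P ≈ 7.29 mW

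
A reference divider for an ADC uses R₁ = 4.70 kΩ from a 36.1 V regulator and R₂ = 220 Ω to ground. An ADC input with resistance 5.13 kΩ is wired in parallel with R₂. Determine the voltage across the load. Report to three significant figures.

The load sits in parallel with R₂: R₂‖R_L = (220 × 5130) / (220 + 5130) = 211.0 Ω.
V_out = 36.1 × 211.0 / (4700 + 211.0) = 36.1 × 211.0/4911 = 1.55 V.
(Unloaded it would have been 1.61 V.)

V_out ≈ 1.55 V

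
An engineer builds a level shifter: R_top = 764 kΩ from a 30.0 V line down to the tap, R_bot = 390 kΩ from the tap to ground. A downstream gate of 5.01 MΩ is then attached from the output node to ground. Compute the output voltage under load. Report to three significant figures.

The load sits in parallel with R_bot: R_bot‖R_L = (390 × 5010) / (390 + 5010) = 361.8 kΩ.
V_out = 30.0 × 361.8 / (764 + 361.8) = 30.0 × 361.8/1126 = 9.64 V.

V_out ≈ 9.64 V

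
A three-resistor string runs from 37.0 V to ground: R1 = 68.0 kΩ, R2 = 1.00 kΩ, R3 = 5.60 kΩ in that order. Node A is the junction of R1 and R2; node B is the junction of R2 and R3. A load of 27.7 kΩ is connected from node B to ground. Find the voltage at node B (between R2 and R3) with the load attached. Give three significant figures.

At node B, R3 is in parallel with the load: R3‖R_L = 4.658 kΩ.
Below node A the resistance is R2 + (R3‖R_L) = 5.658 kΩ, so V_A = 37.0 × 5.658/73.66 = 2.842 V.
Then V_B = V_A × (R3‖R_L)/(R2 + R3‖R_L) = 2.842 × 4.658/5.658 = 2.34 V.

V ≈ 2.34 V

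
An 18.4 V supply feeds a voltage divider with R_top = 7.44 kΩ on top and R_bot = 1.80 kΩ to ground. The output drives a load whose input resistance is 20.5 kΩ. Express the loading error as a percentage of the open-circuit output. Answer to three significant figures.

The divider's output (Thévenin) resistance is R_top‖R_bot = 1.449 kΩ.
Fractional drop under load = R_th/(R_th + R_L) = 1.449 / (1.449 + 20.5) = 0.06603.
So the output falls by 6.60 %.

6.60 %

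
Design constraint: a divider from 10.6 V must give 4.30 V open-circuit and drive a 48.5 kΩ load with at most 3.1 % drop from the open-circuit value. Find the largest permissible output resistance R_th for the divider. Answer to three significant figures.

R_th ≤ 1.55 kΩ

Loading drop = R_th/(R_th + R_L) ≤ 0.0310, so R_th ≤ R_L · ε/(1−ε) = 48.5 kΩ × 0.0310/0.9690 = 1.55 kΩ.
(Any R1, R2 with R2/(R1+R2) = 0.406 and R1‖R2 ≤ 1.55 kΩ will meet the spec.)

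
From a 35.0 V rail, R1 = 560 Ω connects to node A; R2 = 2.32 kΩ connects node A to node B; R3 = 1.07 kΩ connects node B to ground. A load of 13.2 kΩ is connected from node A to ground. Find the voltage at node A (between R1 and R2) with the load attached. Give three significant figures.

Below node A the series string R2+R3 = 3390 Ω sits in parallel with the 13200 Ω load: 2697 Ω.
V_A = 35.0 × 2697/(560 + 2697) = 29.0 V.

V ≈ 29.0 V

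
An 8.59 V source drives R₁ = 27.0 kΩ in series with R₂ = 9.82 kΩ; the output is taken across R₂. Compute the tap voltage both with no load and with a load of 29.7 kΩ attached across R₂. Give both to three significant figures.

Unloaded: 2.29 V; loaded: 1.84 V

Open-circuit: V = 8.59 × 9.82/(27.0 + 9.82) = 2.29 V.
With the load, R₂ becomes R₂‖R_L = 7.380 kΩ, so V = 8.59 × 7.380/34.38 = 1.84 V.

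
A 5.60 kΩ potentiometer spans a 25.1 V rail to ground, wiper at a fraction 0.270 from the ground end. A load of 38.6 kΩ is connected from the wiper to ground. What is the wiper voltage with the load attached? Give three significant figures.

V ≈ 6.59 V

The wiper splits the pot into (1−α)R = 4.088 kΩ above and αR = 1.512 kΩ below.
Lower section ‖ load = 1.455 kΩ.
V_wiper = 25.1 × 1.455/(4.088 + 1.455) = 6.59 V.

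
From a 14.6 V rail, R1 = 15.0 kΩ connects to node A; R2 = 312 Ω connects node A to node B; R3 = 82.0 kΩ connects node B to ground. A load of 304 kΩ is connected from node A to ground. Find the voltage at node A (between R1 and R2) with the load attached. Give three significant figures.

V ≈ 11.9 V

Below node A the series string R2+R3 = 82310 Ω sits in parallel with the 304000 Ω load: 64770 Ω.
V_A = 14.6 × 64770/(15000 + 64770) = 11.9 V.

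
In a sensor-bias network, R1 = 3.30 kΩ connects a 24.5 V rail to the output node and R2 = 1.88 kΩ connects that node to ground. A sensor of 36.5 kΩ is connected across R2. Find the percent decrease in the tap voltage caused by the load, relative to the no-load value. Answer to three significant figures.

The divider's output (Thévenin) resistance is R1‖R2 = 1.198 kΩ.
Fractional drop under load = R_th/(R_th + R_L) = 1.198 / (1.198 + 36.5) = 0.03177.
So the output falls by 3.18 %.

3.18 %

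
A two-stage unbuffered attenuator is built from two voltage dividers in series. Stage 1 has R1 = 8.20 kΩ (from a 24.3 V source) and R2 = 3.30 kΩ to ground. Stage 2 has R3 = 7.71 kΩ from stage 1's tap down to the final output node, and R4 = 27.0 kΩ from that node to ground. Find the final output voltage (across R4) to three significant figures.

Stage 2 presents R3+R4 = 34.71 kΩ as a load on stage 1's tap.
Stage 1's lower leg becomes R2‖(R3+R4) = 3.013 kΩ, so V_mid = 24.3 × 3.013/11.21 = 6.530 V.
Stage 2 is itself unloaded: V_out = V_mid × R4/(R3+R4) = 6.530 × 27.0/34.71 = 5.08 V.

V_out ≈ 5.08 V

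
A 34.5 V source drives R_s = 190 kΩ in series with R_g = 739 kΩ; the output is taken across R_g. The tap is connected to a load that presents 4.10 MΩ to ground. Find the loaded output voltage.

V_out ≈ 26.5 V

The load sits in parallel with R_g: R_g‖R_L = (739 × 4100) / (739 + 4100) = 626.1 kΩ.
V_out = 34.5 × 626.1 / (190 + 626.1) = 34.5 × 626.1/816.1 = 26.5 V.
(Unloaded it would have been 27.4 V.)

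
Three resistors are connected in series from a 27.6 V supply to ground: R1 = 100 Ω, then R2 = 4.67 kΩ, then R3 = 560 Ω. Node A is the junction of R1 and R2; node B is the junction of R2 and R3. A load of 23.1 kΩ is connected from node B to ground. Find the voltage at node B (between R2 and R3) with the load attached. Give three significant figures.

V ≈ 2.84 V

At node B, R3 is in parallel with the load: R3‖R_L = 546.7 Ω.
Below node A the resistance is R2 + (R3‖R_L) = 5217 Ω, so V_A = 27.6 × 5217/5317 = 27.08 V.
Then V_B = V_A × (R3‖R_L)/(R2 + R3‖R_L) = 27.08 × 546.7/5217 = 2.84 V.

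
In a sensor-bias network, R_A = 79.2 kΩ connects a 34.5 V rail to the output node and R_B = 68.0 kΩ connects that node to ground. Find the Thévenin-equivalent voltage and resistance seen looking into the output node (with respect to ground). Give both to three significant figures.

V_th is the open-circuit tap voltage: 34.5 × 68.0/(79.2 + 68.0) = 15.9 V.
With the supply zeroed, R_A and R_B appear in parallel from the tap: R_th = R_A‖R_B = (79.2 × 68.0)/147.2 = 36.6 kΩ.

V_th = 15.9 V, R_th = 36.6 kΩ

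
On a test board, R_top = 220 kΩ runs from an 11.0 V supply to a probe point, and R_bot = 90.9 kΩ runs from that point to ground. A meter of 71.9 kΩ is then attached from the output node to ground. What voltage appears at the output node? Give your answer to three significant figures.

The load sits in parallel with R_bot: R_bot‖R_L = (90.9 × 71.9) / (90.9 + 71.9) = 40.15 kΩ.
V_out = 11.0 × 40.15 / (220 + 40.15) = 11.0 × 40.15/260.1 = 1.70 V.

V_out ≈ 1.70 V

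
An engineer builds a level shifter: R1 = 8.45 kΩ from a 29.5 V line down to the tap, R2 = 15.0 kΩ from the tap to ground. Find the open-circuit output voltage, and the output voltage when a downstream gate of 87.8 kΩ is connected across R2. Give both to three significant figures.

Unloaded: 18.9 V; loaded: 17.8 V

Open-circuit: V = 29.5 × 15.0/(8.45 + 15.0) = 18.9 V.
With the load, R2 becomes R2‖R_L = 12.81 kΩ, so V = 29.5 × 12.81/21.26 = 17.8 V.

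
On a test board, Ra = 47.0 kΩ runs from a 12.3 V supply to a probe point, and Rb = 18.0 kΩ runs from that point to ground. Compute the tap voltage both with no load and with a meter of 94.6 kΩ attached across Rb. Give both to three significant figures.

Open-circuit: V = 12.3 × 18.0/(47.0 + 18.0) = 3.41 V.
With the load, Rb becomes Rb‖R_L = 15.12 kΩ, so V = 12.3 × 15.12/62.12 = 2.99 V.

Unloaded: 3.41 V; loaded: 2.99 V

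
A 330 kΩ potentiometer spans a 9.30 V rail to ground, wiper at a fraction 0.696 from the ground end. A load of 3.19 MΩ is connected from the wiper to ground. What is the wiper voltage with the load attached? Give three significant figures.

The wiper splits the pot into (1−α)R = 100.3 kΩ above and αR = 229.7 kΩ below.
Lower section ‖ load = 214.3 kΩ.
V_wiper = 9.30 × 214.3/(100.3 + 214.3) = 6.33 V.

V ≈ 6.33 V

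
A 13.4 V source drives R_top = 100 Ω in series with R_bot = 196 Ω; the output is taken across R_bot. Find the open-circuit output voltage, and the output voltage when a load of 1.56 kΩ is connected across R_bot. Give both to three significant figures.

Open-circuit: V = 13.4 × 196/(100 + 196) = 8.87 V.
With the load, R_bot becomes R_bot‖R_L = 174.1 Ω, so V = 13.4 × 174.1/274.1 = 8.51 V.

Unloaded: 8.87 V; loaded: 8.51 V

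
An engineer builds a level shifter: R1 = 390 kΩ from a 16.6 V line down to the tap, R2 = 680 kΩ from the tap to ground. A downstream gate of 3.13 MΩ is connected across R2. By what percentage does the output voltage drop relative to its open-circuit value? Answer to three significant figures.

7.34 %

The divider's output (Thévenin) resistance is R1‖R2 = 247.9 kΩ.
Fractional drop under load = R_th/(R_th + R_L) = 247.9 / (247.9 + 3130) = 0.07338.
So the output falls by 7.34 %.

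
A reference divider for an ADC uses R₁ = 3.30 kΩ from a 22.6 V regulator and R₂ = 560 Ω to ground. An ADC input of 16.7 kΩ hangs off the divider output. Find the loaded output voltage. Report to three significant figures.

V_out ≈ 3.19 V

The load sits in parallel with R₂: R₂‖R_L = (560 × 16700) / (560 + 16700) = 541.8 Ω.
V_out = 22.6 × 541.8 / (3300 + 541.8) = 22.6 × 541.8/3842 = 3.19 V.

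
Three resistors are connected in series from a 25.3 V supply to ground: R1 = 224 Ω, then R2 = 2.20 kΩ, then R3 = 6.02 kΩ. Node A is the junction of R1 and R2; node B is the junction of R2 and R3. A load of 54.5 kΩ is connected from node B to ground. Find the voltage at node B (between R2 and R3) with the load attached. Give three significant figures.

V ≈ 17.5 V

At node B, R3 is in parallel with the load: R3‖R_L = 5421 Ω.
Below node A the resistance is R2 + (R3‖R_L) = 7621 Ω, so V_A = 25.3 × 7621/7845 = 24.58 V.
Then V_B = V_A × (R3‖R_L)/(R2 + R3‖R_L) = 24.58 × 5421/7621 = 17.5 V.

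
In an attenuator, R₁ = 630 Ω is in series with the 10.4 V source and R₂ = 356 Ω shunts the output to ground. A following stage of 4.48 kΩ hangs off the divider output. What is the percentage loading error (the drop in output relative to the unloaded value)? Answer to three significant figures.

The divider's output (Thévenin) resistance is R₁‖R₂ = 227.5 Ω.
Fractional drop under load = R_th/(R_th + R_L) = 227.5 / (227.5 + 4480) = 0.04832.
So the output falls by 4.83 %.

4.83 %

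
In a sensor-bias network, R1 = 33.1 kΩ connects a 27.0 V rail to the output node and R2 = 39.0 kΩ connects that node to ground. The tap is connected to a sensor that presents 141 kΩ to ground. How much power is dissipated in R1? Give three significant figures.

P ≈ 5.96 mW

Total resistance from the source is R1 + (R2‖R_L) = 63.65 kΩ, so I = 27.0/63.65 kΩ = 0.4242 mA.
P = I²·R1 = (0.4242 mA)² × 33.1 kΩ = 5.96 mW.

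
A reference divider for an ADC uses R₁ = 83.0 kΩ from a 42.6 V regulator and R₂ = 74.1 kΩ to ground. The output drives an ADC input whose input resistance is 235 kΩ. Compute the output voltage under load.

The load sits in parallel with R₂: R₂‖R_L = (74.1 × 235) / (74.1 + 235) = 56.34 kΩ.
V_out = 42.6 × 56.34 / (83.0 + 56.34) = 42.6 × 56.34/139.3 = 17.2 V.
(Unloaded it would have been 20.1 V.)

V_out ≈ 17.2 V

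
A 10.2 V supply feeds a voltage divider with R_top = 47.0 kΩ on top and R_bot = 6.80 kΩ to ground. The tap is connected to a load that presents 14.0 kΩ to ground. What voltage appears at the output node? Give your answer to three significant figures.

V_out ≈ 0.905 V

The load sits in parallel with R_bot: R_bot‖R_L = (6.80 × 14.0) / (6.80 + 14.0) = 4.577 kΩ.
V_out = 10.2 × 4.577 / (47.0 + 4.577) = 10.2 × 4.577/51.58 = 0.905 V.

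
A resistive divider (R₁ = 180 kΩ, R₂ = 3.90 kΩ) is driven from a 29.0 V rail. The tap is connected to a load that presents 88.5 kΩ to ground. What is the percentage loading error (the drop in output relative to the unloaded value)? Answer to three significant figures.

4.13 %

The divider's output (Thévenin) resistance is R₁‖R₂ = 3.817 kΩ.
Fractional drop under load = R_th/(R_th + R_L) = 3.817 / (3.817 + 88.5) = 0.04135.
So the output falls by 4.13 %.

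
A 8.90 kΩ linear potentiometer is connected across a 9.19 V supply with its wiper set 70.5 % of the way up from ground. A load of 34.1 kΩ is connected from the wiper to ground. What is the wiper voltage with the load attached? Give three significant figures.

V ≈ 6.15 V

The wiper splits the pot into (1−α)R = 2.626 kΩ above and αR = 6.274 kΩ below.
Lower section ‖ load = 5.299 kΩ.
V_wiper = 9.19 × 5.299/(2.626 + 5.299) = 6.15 V.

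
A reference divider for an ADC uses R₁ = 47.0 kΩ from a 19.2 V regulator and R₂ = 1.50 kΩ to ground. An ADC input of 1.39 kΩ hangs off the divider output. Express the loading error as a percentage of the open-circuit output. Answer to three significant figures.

The divider's output (Thévenin) resistance is R₁‖R₂ = 1.454 kΩ.
Fractional drop under load = R_th/(R_th + R_L) = 1.454 / (1.454 + 1.39) = 0.5112.
So the output falls by 51.1 %.

51.1 %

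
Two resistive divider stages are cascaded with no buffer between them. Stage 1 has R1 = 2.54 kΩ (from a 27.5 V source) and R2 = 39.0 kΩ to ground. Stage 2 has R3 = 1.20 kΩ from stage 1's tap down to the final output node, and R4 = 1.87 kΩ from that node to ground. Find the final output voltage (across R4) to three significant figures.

Stage 2 presents R3+R4 = 3.070 kΩ as a load on stage 1's tap.
Stage 1's lower leg becomes R2‖(R3+R4) = 2.846 kΩ, so V_mid = 27.5 × 2.846/5.386 = 14.53 V.
Stage 2 is itself unloaded: V_out = V_mid × R4/(R3+R4) = 14.53 × 1.87/3.070 = 8.85 V.

V_out ≈ 8.85 V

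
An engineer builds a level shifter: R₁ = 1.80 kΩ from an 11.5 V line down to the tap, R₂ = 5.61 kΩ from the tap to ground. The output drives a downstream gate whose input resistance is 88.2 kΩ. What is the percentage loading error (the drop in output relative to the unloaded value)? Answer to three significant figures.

1.52 %

The divider's output (Thévenin) resistance is R₁‖R₂ = 1.363 kΩ.
Fractional drop under load = R_th/(R_th + R_L) = 1.363 / (1.363 + 88.2) = 0.01522.
So the output falls by 1.52 %.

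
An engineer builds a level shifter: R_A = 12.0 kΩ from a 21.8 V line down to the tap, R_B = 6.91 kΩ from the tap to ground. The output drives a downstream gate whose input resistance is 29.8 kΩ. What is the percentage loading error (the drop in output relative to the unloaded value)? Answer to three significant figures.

Unloaded V = 21.8 × 6.91/18.91 = 7.9660 V.
Loaded: R_B‖R_L = 5.609 kΩ, giving V = 21.8 × 5.609/17.61 = 6.9442 V.
Drop = (7.9660 − 6.9442) / 7.9660 = 12.8 %.

12.8 %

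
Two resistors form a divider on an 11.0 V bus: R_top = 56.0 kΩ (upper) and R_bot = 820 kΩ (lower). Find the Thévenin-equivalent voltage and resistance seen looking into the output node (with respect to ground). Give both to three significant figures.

V_th is the open-circuit tap voltage: 11.0 × 820/(56.0 + 820) = 10.3 V.
With the supply zeroed, R_top and R_bot appear in parallel from the tap: R_th = R_top‖R_bot = (56.0 × 820)/876.0 = 52.4 kΩ.

V_th = 10.3 V, R_th = 52.4 kΩ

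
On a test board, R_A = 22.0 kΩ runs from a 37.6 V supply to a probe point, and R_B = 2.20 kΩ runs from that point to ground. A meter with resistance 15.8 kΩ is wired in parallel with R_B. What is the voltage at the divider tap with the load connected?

The load sits in parallel with R_B: R_B‖R_L = (2.20 × 15.8) / (2.20 + 15.8) = 1.931 kΩ.
V_out = 37.6 × 1.931 / (22.0 + 1.931) = 37.6 × 1.931/23.93 = 3.03 V.

V_out ≈ 3.03 V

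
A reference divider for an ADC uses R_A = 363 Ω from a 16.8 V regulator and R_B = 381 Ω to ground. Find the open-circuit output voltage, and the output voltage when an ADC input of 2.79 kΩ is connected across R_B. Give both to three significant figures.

Unloaded: 8.60 V; loaded: 8.07 V

Open-circuit: V = 16.8 × 381/(363 + 381) = 8.60 V.
With the load, R_B becomes R_B‖R_L = 335.2 Ω, so V = 16.8 × 335.2/698.2 = 8.07 V.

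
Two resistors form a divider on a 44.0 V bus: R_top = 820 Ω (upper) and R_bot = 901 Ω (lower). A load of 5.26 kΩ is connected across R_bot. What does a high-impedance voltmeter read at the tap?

The load sits in parallel with R_bot: R_bot‖R_L = (901 × 5260) / (901 + 5260) = 769.2 Ω.
V_out = 44.0 × 769.2 / (820 + 769.2) = 44.0 × 769.2/1589 = 21.3 V.

V_out ≈ 21.3 V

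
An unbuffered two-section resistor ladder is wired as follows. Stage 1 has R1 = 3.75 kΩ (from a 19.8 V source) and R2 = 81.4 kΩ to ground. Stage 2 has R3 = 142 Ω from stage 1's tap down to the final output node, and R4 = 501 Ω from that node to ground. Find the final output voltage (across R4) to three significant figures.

V_out ≈ 2.24 V

Stage 2 presents R3+R4 = 643.0 Ω as a load on stage 1's tap.
Stage 1's lower leg becomes R2‖(R3+R4) = 638.0 Ω, so V_mid = 19.8 × 638.0/4388 = 2.879 V.
Stage 2 is itself unloaded: V_out = V_mid × R4/(R3+R4) = 2.879 × 501/643.0 = 2.24 V.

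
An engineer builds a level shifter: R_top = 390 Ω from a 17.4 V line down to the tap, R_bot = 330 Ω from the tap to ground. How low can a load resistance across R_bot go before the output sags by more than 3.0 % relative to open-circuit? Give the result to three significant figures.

R_L(min) ≈ 5.78 kΩ

Output resistance R_th = R_top‖R_bot = (390 × 330)/720.0 = 178.8 Ω.
The fractional drop is R_th/(R_th + R_L); requiring this ≤ 0.0300 gives R_L ≥ R_th(1/0.0300 − 1) = 178.8 × 32.33 = 5.78 kΩ.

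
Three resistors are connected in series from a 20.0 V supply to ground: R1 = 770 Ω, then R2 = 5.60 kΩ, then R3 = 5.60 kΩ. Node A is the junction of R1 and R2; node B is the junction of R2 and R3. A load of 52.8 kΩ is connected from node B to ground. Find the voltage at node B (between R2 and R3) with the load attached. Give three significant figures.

V ≈ 8.86 V

At node B, R3 is in parallel with the load: R3‖R_L = 5063 Ω.
Below node A the resistance is R2 + (R3‖R_L) = 10660 Ω, so V_A = 20.0 × 10660/11430 = 18.65 V.
Then V_B = V_A × (R3‖R_L)/(R2 + R3‖R_L) = 18.65 × 5063/10660 = 8.86 V.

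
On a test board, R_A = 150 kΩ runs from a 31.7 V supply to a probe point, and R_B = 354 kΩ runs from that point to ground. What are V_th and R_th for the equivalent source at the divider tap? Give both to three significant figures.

V_th = 22.3 V, R_th = 105 kΩ

V_th is the open-circuit tap voltage: 31.7 × 354/(150 + 354) = 22.3 V.
With the supply zeroed, R_A and R_B appear in parallel from the tap: R_th = R_A‖R_B = (150 × 354)/504.0 = 105 kΩ.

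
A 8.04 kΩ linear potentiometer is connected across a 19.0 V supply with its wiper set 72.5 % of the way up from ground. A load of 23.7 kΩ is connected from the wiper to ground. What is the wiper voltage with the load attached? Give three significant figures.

V ≈ 12.9 V

The wiper splits the pot into (1−α)R = 2.211 kΩ above and αR = 5.829 kΩ below.
Lower section ‖ load = 4.678 kΩ.
V_wiper = 19.0 × 4.678/(2.211 + 4.678) = 12.9 V.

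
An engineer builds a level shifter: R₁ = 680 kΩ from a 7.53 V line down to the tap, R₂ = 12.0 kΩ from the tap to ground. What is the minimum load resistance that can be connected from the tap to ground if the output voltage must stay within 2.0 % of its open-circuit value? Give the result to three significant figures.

Output resistance R_th = R₁‖R₂ = (680 × 12.0)/692.0 = 11.79 kΩ.
The fractional drop is R_th/(R_th + R_L); requiring this ≤ 0.0200 gives R_L ≥ R_th(1/0.0200 − 1) = 11.79 × 49.00 = 578 kΩ.

R_L(min) ≈ 578 kΩ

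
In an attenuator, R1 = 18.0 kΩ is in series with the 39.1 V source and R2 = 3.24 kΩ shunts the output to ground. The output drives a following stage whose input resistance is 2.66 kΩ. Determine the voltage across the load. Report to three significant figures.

The load sits in parallel with R2: R2‖R_L = (3.24 × 2.66) / (3.24 + 2.66) = 1.461 kΩ.
V_out = 39.1 × 1.461 / (18.0 + 1.461) = 39.1 × 1.461/19.46 = 2.93 V.

V_out ≈ 2.93 V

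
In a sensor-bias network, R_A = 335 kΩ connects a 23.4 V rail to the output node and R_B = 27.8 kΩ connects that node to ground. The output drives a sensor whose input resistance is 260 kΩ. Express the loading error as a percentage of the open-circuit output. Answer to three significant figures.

8.99 %

Unloaded V = 23.4 × 27.8/362.8 = 1.7931 V.
Loaded: R_B‖R_L = 25.11 kΩ, giving V = 23.4 × 25.11/360.1 = 1.6319 V.
Drop = (1.7931 − 1.6319) / 1.7931 = 8.99 %.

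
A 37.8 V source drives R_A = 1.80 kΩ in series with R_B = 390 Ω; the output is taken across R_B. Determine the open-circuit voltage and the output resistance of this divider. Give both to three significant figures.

V_th = 6.73 V, R_th = 321 Ω

V_th is the open-circuit tap voltage: 37.8 × 390/(1800 + 390) = 6.73 V.
With the supply zeroed, R_A and R_B appear in parallel from the tap: R_th = R_A‖R_B = (1800 × 390)/2190 = 321 Ω.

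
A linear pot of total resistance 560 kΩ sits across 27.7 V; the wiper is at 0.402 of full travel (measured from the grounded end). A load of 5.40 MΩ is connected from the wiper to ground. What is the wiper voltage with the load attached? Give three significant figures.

V ≈ 10.9 V

The wiper splits the pot into (1−α)R = 334.9 kΩ above and αR = 225.1 kΩ below.
Lower section ‖ load = 216.1 kΩ.
V_wiper = 27.7 × 216.1/(334.9 + 216.1) = 10.9 V.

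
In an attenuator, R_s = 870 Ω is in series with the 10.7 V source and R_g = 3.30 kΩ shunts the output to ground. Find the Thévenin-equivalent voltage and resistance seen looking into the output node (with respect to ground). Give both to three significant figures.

V_th is the open-circuit tap voltage: 10.7 × 3300/(870 + 3300) = 8.47 V.
With the supply zeroed, R_s and R_g appear in parallel from the tap: R_th = R_s‖R_g = (870 × 3300)/4170 = 688 Ω.

V_th = 8.47 V, R_th = 688 Ω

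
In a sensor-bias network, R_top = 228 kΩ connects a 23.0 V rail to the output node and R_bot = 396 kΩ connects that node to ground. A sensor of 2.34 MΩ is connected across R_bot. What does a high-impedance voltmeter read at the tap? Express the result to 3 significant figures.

The load sits in parallel with R_bot: R_bot‖R_L = (396 × 2340) / (396 + 2340) = 338.7 kΩ.
V_out = 23.0 × 338.7 / (228 + 338.7) = 23.0 × 338.7/566.7 = 13.7 V.
(Unloaded it would have been 14.6 V.)

V_out ≈ 13.7 V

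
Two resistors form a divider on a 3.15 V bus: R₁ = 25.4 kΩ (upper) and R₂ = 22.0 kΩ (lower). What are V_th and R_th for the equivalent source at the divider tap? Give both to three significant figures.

V_th is the open-circuit tap voltage: 3.15 × 22.0/(25.4 + 22.0) = 1.46 V.
With the supply zeroed, R₁ and R₂ appear in parallel from the tap: R_th = R₁‖R₂ = (25.4 × 22.0)/47.40 = 11.8 kΩ.

V_th = 1.46 V, R_th = 11.8 kΩ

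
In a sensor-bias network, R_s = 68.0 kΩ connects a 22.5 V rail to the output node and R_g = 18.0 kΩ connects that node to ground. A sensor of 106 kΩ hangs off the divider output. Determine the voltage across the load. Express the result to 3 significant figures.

V_out ≈ 4.15 V

The load sits in parallel with R_g: R_g‖R_L = (18.0 × 106) / (18.0 + 106) = 15.39 kΩ.
V_out = 22.5 × 15.39 / (68.0 + 15.39) = 22.5 × 15.39/83.39 = 4.15 V.
(Unloaded it would have been 4.71 V.)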